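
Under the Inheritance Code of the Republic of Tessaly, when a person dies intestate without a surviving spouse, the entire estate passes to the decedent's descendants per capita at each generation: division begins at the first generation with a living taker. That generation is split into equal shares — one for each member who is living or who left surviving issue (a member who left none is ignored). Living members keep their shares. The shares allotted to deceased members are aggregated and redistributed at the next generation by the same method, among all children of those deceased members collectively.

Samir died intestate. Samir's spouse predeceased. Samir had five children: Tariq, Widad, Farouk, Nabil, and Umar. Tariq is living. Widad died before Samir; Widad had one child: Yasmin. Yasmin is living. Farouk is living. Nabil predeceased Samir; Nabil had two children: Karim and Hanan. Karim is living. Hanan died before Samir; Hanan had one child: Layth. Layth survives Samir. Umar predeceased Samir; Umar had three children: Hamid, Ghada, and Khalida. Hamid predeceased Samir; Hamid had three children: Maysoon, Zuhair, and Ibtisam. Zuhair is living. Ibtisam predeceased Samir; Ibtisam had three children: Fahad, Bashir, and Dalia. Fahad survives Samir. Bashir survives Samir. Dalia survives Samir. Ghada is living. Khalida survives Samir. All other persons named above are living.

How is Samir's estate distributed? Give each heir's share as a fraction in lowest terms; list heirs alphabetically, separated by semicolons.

There is no surviving spouse, so the entire estate passes to Samir's descendants per capita at each generation.
At generation 1 (Tariq, Widad, Farouk, Nabil, Umar) there are 5 shares of (1)/5 = 1/5 each.
Living: Tariq and Farouk — each takes 1/5.
Deceased: Widad, Nabil, and Umar. Their combined 3/5 is pooled and carried to generation 2.
At generation 2 (Yasmin, Karim, Hanan, Hamid, Ghada, Khalida) there are 6 shares of (3/5)/6 = 1/10 each.
Living: Yasmin, Karim, Ghada, and Khalida — each takes 1/10.
Deceased: Hanan and Hamid. Their combined 1/5 is pooled and carried to generation 3.
At generation 3 (Layth, Maysoon, Zuhair, Ibtisam) there are 4 shares of (1/5)/4 = 1/20 each.
Living: Layth, Maysoon, and Zuhair — each takes 1/20.
Deceased: Ibtisam. That 1/20 share is carried to generation 4.
At generation 4 (Fahad, Bashir, Dalia) there are 3 shares of (1/20)/3 = 1/60 each.
Living: Fahad, Bashir, and Dalia — each takes 1/60.

Bashir 1/60; Dalia 1/60; Fahad 1/60; Farouk 1/5; Ghada 1/10; Karim 1/10; Khalida 1/10; Layth 1/20; Maysoon 1/20; Tariq 1/5; Yasmin 1/10; Zuhair 1/20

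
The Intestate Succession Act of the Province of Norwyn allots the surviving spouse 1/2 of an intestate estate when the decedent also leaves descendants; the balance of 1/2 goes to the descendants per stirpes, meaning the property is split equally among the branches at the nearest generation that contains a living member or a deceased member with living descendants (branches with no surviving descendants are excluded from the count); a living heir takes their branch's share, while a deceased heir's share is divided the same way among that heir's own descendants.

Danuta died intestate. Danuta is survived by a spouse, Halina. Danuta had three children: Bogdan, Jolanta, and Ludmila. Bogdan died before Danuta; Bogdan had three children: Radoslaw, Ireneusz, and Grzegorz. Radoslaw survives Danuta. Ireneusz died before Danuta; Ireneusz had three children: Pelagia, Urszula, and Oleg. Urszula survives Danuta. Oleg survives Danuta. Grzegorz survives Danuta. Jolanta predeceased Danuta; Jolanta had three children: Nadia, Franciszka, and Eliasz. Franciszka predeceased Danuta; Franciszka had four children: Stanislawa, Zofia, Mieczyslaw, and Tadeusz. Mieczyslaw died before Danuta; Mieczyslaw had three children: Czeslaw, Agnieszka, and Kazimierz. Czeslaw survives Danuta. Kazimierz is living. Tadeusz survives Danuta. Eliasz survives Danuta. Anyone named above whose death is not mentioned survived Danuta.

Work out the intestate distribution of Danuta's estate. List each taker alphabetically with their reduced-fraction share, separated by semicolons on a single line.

Agnieszka 1/216; Czeslaw 1/216; Eliasz 1/18; Grzegorz 1/18; Halina 1/2; Kazimierz 1/216; Ludmila 1/6; Nadia 1/18; Oleg 1/54; Pelagia 1/54; Radoslaw 1/18; Stanislawa 1/72; Tadeusz 1/72; Urszula 1/54; Zofia 1/72

Halina, as surviving spouse, takes 1/2.
The remaining 1/2 passes to Danuta's descendants per stirpes.
The 1/2 is divided into 3 equal shares of 1/6 among Bogdan, Jolanta, Ludmila.
Bogdan predeceased; the 1/6 allotted to Bogdan's branch passes to Bogdan's issue by representation.
The 1/6 is divided into 3 equal shares of 1/18 among Radoslaw, Ireneusz, Grzegorz.
Radoslaw is living and takes 1/18.
Ireneusz predeceased; the 1/18 allotted to Ireneusz's branch passes to Ireneusz's issue by representation.
The 1/18 is divided into 3 equal shares of 1/54 among Pelagia, Urszula, Oleg.
Pelagia is living and takes 1/54.
Urszula is living and takes 1/54.
Oleg is living and takes 1/54.
Grzegorz is living and takes 1/18.
Jolanta predeceased; the 1/6 allotted to Jolanta's branch passes to Jolanta's issue by representation.
The 1/6 is divided into 3 equal shares of 1/18 among Nadia, Franciszka, Eliasz.
Nadia is living and takes 1/18.
Franciszka predeceased; the 1/18 allotted to Franciszka's branch passes to Franciszka's issue by representation.
The 1/18 is divided into 4 equal shares of 1/72 among Stanislawa, Zofia, Mieczyslaw, Tadeusz.
Stanislawa is living and takes 1/72.
Zofia is living and takes 1/72.
Mieczyslaw predeceased; the 1/72 allotted to Mieczyslaw's branch passes to Mieczyslaw's issue by representation.
The 1/72 is divided into 3 equal shares of 1/216 among Czeslaw, Agnieszka, Kazimierz.
Czeslaw is living and takes 1/216.
Agnieszka is living and takes 1/216.
Kazimierz is living and takes 1/216.
Tadeusz is living and takes 1/72.
Eliasz is living and takes 1/18.
Ludmila is living and takes 1/6.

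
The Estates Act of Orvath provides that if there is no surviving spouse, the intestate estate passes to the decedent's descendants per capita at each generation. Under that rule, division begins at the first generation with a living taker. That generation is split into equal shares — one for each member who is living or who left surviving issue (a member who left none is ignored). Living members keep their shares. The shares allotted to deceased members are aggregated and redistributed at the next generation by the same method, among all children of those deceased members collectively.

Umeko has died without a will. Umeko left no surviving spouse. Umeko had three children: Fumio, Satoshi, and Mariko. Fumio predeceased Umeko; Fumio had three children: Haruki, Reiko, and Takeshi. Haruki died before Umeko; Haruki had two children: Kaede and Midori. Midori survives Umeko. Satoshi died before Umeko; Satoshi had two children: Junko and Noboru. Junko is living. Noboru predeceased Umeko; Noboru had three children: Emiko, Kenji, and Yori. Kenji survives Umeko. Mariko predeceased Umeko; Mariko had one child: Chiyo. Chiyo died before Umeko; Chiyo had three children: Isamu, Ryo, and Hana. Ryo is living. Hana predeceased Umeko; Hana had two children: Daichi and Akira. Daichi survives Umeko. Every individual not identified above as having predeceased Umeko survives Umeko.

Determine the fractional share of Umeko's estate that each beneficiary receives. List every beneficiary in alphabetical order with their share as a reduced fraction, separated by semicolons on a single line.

There is no surviving spouse, so the entire estate passes to Umeko's descendants per capita at each generation.
No one at generation 1 (Fumio, Satoshi, Mariko) is living; moving to the next generation.
At generation 2 (Haruki, Reiko, Takeshi, Junko, Noboru, Chiyo) there are 6 shares of (1)/6 = 1/6 each.
Living: Reiko, Takeshi, and Junko — each takes 1/6.
Deceased: Haruki, Noboru, and Chiyo. Their combined 1/2 is pooled and carried to generation 3.
At generation 3 (Kaede, Midori, Emiko, Kenji, Yori, Isamu, Ryo, Hana) there are 8 shares of (1/2)/8 = 1/16 each.
Living: Kaede, Midori, Emiko, Kenji, Yori, Isamu, and Ryo — each takes 1/16.
Deceased: Hana. That 1/16 share is carried to generation 4.
At generation 4 (Daichi, Akira) there are 2 shares of (1/16)/2 = 1/32 each.
Living: Daichi and Akira — each takes 1/32.

Akira 1/32; Daichi 1/32; Emiko 1/16; Isamu 1/16; Junko 1/6; Kaede 1/16; Kenji 1/16; Midori 1/16; Reiko 1/6; Ryo 1/16; Takeshi 1/6; Yori 1/16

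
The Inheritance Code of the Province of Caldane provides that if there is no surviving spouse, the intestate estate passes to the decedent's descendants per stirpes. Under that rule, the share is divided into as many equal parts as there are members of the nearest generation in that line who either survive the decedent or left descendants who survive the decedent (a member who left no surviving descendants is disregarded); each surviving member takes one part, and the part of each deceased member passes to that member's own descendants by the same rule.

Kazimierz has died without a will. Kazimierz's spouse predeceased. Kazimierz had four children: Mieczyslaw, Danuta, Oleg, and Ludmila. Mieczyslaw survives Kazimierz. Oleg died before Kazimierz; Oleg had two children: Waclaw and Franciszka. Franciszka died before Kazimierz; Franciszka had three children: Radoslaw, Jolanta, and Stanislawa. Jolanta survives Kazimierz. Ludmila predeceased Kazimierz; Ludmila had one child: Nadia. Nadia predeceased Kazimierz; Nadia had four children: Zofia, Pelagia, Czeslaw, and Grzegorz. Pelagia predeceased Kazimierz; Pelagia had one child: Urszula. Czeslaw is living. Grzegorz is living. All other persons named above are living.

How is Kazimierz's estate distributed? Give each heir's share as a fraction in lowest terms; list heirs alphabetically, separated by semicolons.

There is no surviving spouse, so the entire estate passes to Kazimierz's descendants per stirpes.
The estate is divided into 4 equal shares of 1/4 among Mieczyslaw, Danuta, Oleg, Ludmila.
Mieczyslaw is living and takes 1/4.
Danuta is living and takes 1/4.
Oleg predeceased; the 1/4 allotted to Oleg's branch passes to Oleg's issue by representation.
The 1/4 is divided into 2 equal shares of 1/8 among Waclaw, Franciszka.
Waclaw is living and takes 1/8.
Franciszka predeceased; the 1/8 allotted to Franciszka's branch passes to Franciszka's issue by representation.
The 1/8 is divided into 3 equal shares of 1/24 among Radoslaw, Jolanta, Stanislawa.
Radoslaw is living and takes 1/24.
Jolanta is living and takes 1/24.
Stanislawa is living and takes 1/24.
Ludmila predeceased; the 1/4 allotted to Ludmila's branch passes to Ludmila's issue by representation.
Nadia's line is the sole branch at this level, so the full 1/4 passes to Nadia's issue by representation.
The 1/4 is divided into 4 equal shares of 1/16 among Zofia, Pelagia, Czeslaw, Grzegorz.
Zofia is living and takes 1/16.
Pelagia predeceased; the 1/16 allotted to Pelagia's branch passes to Pelagia's issue by representation.
Urszula is the sole taker at this level and receives the full 1/16.
Czeslaw is living and takes 1/16.
Grzegorz is living and takes 1/16.

Czeslaw 1/16; Danuta 1/4; Grzegorz 1/16; Jolanta 1/24; Mieczyslaw 1/4; Radoslaw 1/24; Stanislawa 1/24; Urszula 1/16; Waclaw 1/8; Zofia 1/16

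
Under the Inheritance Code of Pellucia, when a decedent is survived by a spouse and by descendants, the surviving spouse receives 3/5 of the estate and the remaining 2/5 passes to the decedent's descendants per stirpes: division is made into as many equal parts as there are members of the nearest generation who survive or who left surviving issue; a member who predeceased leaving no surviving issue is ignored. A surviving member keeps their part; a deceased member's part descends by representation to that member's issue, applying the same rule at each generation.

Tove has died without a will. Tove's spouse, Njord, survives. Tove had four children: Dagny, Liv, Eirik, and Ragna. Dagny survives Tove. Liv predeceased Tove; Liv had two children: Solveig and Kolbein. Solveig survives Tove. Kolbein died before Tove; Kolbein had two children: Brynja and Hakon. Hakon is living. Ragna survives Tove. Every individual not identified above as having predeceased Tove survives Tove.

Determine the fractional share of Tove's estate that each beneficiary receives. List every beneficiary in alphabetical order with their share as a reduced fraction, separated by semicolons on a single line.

Njord, as surviving spouse, takes 3/5.
The remaining 2/5 passes to Tove's descendants per stirpes.
The 2/5 is divided into 4 equal shares of 1/10 among Dagny, Liv, Eirik, Ragna.
Dagny is living and takes 1/10.
Liv predeceased; the 1/10 allotted to Liv's branch passes to Liv's issue by representation.
The 1/10 is divided into 2 equal shares of 1/20 among Solveig, Kolbein.
Solveig is living and takes 1/20.
Kolbein predeceased; the 1/20 allotted to Kolbein's branch passes to Kolbein's issue by representation.
The 1/20 is divided into 2 equal shares of 1/40 among Brynja, Hakon.
Brynja is living and takes 1/40.
Hakon is living and takes 1/40.
Eirik is living and takes 1/10.
Ragna is living and takes 1/10.

Brynja 1/40; Dagny 1/10; Eirik 1/10; Hakon 1/40; Njord 3/5; Ragna 1/10; Solveig 1/20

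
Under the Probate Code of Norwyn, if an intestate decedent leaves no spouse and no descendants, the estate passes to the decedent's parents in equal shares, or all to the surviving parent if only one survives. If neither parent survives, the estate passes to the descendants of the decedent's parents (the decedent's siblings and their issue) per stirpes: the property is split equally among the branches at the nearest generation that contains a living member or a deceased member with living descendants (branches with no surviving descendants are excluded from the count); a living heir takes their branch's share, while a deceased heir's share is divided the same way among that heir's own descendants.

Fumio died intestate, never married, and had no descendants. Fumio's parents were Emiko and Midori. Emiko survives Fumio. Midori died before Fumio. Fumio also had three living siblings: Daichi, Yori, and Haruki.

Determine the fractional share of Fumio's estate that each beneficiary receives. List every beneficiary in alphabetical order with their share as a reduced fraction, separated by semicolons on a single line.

Emiko 1

Only one parent, Emiko, survives, so Emiko takes the entire estate. The siblings take nothing because a surviving parent has priority.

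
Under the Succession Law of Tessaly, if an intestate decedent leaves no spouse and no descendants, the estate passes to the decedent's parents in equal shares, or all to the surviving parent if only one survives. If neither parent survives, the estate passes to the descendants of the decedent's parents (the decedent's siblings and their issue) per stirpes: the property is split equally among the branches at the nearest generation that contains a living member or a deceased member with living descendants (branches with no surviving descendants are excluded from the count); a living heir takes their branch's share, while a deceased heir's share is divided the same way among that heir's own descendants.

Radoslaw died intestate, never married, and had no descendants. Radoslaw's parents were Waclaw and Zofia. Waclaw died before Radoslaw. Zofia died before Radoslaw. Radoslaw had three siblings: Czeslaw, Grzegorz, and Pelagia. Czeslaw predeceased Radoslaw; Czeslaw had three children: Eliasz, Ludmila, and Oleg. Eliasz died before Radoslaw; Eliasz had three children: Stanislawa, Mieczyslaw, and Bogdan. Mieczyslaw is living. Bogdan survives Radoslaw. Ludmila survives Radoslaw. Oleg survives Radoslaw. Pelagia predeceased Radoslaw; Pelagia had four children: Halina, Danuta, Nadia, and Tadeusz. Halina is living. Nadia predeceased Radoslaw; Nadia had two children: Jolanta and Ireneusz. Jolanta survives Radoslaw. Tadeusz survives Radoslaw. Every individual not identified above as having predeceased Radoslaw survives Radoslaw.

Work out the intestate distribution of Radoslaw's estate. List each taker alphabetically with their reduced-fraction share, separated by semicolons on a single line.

Bogdan 1/27; Danuta 1/12; Grzegorz 1/3; Halina 1/12; Ireneusz 1/24; Jolanta 1/24; Ludmila 1/9; Mieczyslaw 1/27; Oleg 1/9; Stanislawa 1/27; Tadeusz 1/12

Neither parent survives and there are no descendants, so the estate passes to Radoslaw's siblings and their issue per stirpes.
The estate is divided into 3 equal shares of 1/3 among Czeslaw, Grzegorz, Pelagia.
Czeslaw predeceased; the 1/3 allotted to Czeslaw's branch passes to Czeslaw's issue by representation.
The 1/3 is divided into 3 equal shares of 1/9 among Eliasz, Ludmila, Oleg.
Eliasz predeceased; the 1/9 allotted to Eliasz's branch passes to Eliasz's issue by representation.
The 1/9 is divided into 3 equal shares of 1/27 among Stanislawa, Mieczyslaw, Bogdan.
Stanislawa is living and takes 1/27.
Mieczyslaw is living and takes 1/27.
Bogdan is living and takes 1/27.
Ludmila is living and takes 1/9.
Oleg is living and takes 1/9.
Grzegorz is living and takes 1/3.
Pelagia predeceased; the 1/3 allotted to Pelagia's branch passes to Pelagia's issue by representation.
The 1/3 is divided into 4 equal shares of 1/12 among Halina, Danuta, Nadia, Tadeusz.
Halina is living and takes 1/12.
Danuta is living and takes 1/12.
Nadia predeceased; the 1/12 allotted to Nadia's branch passes to Nadia's issue by representation.
The 1/12 is divided into 2 equal shares of 1/24 among Jolanta, Ireneusz.
Jolanta is living and takes 1/24.
Ireneusz is living and takes 1/24.
Tadeusz is living and takes 1/12.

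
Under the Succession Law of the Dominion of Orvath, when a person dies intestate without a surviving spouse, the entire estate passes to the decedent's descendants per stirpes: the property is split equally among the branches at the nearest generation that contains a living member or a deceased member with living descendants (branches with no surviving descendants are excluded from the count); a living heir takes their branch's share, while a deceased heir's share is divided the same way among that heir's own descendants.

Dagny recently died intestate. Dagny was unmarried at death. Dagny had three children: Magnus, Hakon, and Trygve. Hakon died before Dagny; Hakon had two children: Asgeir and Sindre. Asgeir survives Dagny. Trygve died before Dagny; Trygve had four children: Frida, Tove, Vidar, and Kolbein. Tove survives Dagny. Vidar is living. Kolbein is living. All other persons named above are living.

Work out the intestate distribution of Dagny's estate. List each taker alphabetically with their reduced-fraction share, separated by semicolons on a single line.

There is no surviving spouse, so the entire estate passes to Dagny's descendants per stirpes.
The estate is divided into 3 equal shares of 1/3 among Magnus, Hakon, Trygve.
Magnus is living and takes 1/3.
Hakon predeceased; the 1/3 allotted to Hakon's branch passes to Hakon's issue by representation.
The 1/3 is divided into 2 equal shares of 1/6 among Asgeir, Sindre.
Asgeir is living and takes 1/6.
Sindre is living and takes 1/6.
Trygve predeceased; the 1/3 allotted to Trygve's branch passes to Trygve's issue by representation.
The 1/3 is divided into 4 equal shares of 1/12 among Frida, Tove, Vidar, Kolbein.
Frida is living and takes 1/12.
Tove is living and takes 1/12.
Vidar is living and takes 1/12.
Kolbein is living and takes 1/12.

Asgeir 1/6; Frida 1/12; Kolbein 1/12; Magnus 1/3; Sindre 1/6; Tove 1/12; Vidar 1/12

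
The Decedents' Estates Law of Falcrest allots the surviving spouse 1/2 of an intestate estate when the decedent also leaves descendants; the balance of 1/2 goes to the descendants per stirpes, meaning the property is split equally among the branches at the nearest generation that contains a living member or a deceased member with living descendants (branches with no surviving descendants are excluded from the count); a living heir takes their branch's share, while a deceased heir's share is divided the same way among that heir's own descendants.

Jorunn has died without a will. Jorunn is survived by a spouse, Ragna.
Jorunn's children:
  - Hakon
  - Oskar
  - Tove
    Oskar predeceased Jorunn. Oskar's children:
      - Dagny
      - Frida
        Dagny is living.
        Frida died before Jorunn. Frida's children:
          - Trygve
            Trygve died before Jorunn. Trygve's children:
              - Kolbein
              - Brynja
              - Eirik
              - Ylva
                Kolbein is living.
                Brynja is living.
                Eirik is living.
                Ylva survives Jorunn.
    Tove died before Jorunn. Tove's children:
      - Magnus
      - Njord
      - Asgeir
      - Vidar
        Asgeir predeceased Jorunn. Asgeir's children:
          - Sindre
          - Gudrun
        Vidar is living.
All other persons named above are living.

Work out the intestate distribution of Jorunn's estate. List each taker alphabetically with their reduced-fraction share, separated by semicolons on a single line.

Ragna, as surviving spouse, takes 1/2.
The remaining 1/2 passes to Jorunn's descendants per stirpes.
The 1/2 is divided into 3 equal shares of 1/6 among Hakon, Oskar, Tove.
Hakon is living and takes 1/6.
Oskar predeceased; the 1/6 allotted to Oskar's branch passes to Oskar's issue by representation.
The 1/6 is divided into 2 equal shares of 1/12 among Dagny, Frida.
Dagny is living and takes 1/12.
Frida predeceased; the 1/12 allotted to Frida's branch passes to Frida's issue by representation.
Trygve's line is the sole branch at this level, so the full 1/12 passes to Trygve's issue by representation.
The 1/12 is divided into 4 equal shares of 1/48 among Kolbein, Brynja, Eirik, Ylva.
Kolbein is living and takes 1/48.
Brynja is living and takes 1/48.
Eirik is living and takes 1/48.
Ylva is living and takes 1/48.
Tove predeceased; the 1/6 allotted to Tove's branch passes to Tove's issue by representation.
The 1/6 is divided into 4 equal shares of 1/24 among Magnus, Njord, Asgeir, Vidar.
Magnus is living and takes 1/24.
Njord is living and takes 1/24.
Asgeir predeceased; the 1/24 allotted to Asgeir's branch passes to Asgeir's issue by representation.
The 1/24 is divided into 2 equal shares of 1/48 among Sindre, Gudrun.
Sindre is living and takes 1/48.
Gudrun is living and takes 1/48.
Vidar is living and takes 1/24.

Brynja 1/48; Dagny 1/12; Eirik 1/48; Gudrun 1/48; Hakon 1/6; Kolbein 1/48; Magnus 1/24; Njord 1/24; Ragna 1/2; Sindre 1/48; Vidar 1/24; Ylva 1/48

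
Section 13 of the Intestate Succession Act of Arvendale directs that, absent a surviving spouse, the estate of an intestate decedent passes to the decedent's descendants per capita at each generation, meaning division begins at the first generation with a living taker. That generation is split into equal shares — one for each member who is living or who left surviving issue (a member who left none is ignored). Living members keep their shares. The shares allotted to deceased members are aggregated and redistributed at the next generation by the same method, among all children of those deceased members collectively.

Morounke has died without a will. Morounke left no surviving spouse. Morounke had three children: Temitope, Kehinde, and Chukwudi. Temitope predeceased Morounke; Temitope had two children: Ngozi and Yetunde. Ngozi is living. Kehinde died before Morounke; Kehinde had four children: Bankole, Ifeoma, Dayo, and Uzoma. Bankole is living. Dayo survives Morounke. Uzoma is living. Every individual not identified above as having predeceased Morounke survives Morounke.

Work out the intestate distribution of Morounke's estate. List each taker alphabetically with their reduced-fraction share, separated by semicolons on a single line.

There is no surviving spouse, so the entire estate passes to Morounke's descendants per capita at each generation.
At generation 1 (Temitope, Kehinde, Chukwudi) there are 3 shares of (1)/3 = 1/3 each.
Living: Chukwudi — each takes 1/3.
Deceased: Temitope and Kehinde. Their combined 2/3 is pooled and carried to generation 2.
At generation 2 (Ngozi, Yetunde, Bankole, Ifeoma, Dayo, Uzoma) there are 6 shares of (2/3)/6 = 1/9 each.
Living: Ngozi, Yetunde, Bankole, Ifeoma, Dayo, and Uzoma — each takes 1/9.

Bankole 1/9; Chukwudi 1/3; Dayo 1/9; Ifeoma 1/9; Ngozi 1/9; Uzoma 1/9; Yetunde 1/9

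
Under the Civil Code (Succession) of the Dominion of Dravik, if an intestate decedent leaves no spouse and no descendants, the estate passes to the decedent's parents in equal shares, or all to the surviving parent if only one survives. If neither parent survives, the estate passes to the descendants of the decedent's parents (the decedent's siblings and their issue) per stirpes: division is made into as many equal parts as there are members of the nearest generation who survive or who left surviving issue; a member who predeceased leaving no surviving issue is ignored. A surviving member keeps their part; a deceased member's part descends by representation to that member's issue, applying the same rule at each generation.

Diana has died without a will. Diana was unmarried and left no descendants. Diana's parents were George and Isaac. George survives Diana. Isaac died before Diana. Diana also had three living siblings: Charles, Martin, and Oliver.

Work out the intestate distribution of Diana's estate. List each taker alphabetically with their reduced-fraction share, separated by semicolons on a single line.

George 1

Only one parent, George, survives, so George takes the entire estate. The siblings take nothing because a surviving parent has priority.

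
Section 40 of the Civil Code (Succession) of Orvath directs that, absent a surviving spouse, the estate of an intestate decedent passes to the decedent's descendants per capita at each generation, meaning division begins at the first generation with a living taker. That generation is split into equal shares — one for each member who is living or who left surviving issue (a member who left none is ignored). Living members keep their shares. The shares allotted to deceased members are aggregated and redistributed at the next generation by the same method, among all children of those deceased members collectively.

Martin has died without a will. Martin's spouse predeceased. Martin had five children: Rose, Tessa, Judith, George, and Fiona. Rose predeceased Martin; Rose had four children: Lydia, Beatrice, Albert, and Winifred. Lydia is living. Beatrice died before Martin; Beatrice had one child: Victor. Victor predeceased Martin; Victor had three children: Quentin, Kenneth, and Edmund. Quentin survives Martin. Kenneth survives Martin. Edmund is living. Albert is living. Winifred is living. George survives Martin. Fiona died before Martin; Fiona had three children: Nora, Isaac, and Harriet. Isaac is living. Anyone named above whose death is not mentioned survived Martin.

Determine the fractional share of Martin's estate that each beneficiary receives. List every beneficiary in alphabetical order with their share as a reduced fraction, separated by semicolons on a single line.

There is no surviving spouse, so the entire estate passes to Martin's descendants per capita at each generation.
At generation 1 (Rose, Tessa, Judith, George, Fiona) there are 5 shares of (1)/5 = 1/5 each.
Living: Tessa, Judith, and George — each takes 1/5.
Deceased: Rose and Fiona. Their combined 2/5 is pooled and carried to generation 2.
At generation 2 (Lydia, Beatrice, Albert, Winifred, Nora, Isaac, Harriet) there are 7 shares of (2/5)/7 = 2/35 each.
Living: Lydia, Albert, Winifred, Nora, Isaac, and Harriet — each takes 2/35.
Deceased: Beatrice. That 2/35 share is carried to generation 3.
At generation 3 (Victor) there are 1 shares of (2/35)/1 = 2/35 each.
Deceased: Victor. That 2/35 share is carried to generation 4.
At generation 4 (Quentin, Kenneth, Edmund) there are 3 shares of (2/35)/3 = 2/105 each.
Living: Quentin, Kenneth, and Edmund — each takes 2/105.

Albert 2/35; Edmund 2/105; George 1/5; Harriet 2/35; Isaac 2/35; Judith 1/5; Kenneth 2/105; Lydia 2/35; Nora 2/35; Quentin 2/105; Tessa 1/5; Winifred 2/35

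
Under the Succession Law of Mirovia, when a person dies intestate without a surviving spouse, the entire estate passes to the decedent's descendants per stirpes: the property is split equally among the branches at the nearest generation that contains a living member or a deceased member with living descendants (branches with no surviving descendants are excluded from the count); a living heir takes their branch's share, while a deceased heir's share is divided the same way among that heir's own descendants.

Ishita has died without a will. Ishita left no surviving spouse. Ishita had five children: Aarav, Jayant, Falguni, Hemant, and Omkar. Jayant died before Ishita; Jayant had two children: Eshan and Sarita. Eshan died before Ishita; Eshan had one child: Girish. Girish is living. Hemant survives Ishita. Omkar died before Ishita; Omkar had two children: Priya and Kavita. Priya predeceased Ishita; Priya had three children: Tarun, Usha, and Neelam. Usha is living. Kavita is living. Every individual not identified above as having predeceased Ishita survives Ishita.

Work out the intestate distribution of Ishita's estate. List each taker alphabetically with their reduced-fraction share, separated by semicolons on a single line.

There is no surviving spouse, so the entire estate passes to Ishita's descendants per stirpes.
The estate is divided into 5 equal shares of 1/5 among Aarav, Jayant, Falguni, Hemant, Omkar.
Aarav is living and takes 1/5.
Jayant predeceased; the 1/5 allotted to Jayant's branch passes to Jayant's issue by representation.
The 1/5 is divided into 2 equal shares of 1/10 among Eshan, Sarita.
Eshan predeceased; the 1/10 allotted to Eshan's branch passes to Eshan's issue by representation.
Girish is the sole taker at this level and receives the full 1/10.
Sarita is living and takes 1/10.
Falguni is living and takes 1/5.
Hemant is living and takes 1/5.
Omkar predeceased; the 1/5 allotted to Omkar's branch passes to Omkar's issue by representation.
The 1/5 is divided into 2 equal shares of 1/10 among Priya, Kavita.
Priya predeceased; the 1/10 allotted to Priya's branch passes to Priya's issue by representation.
The 1/10 is divided into 3 equal shares of 1/30 among Tarun, Usha, Neelam.
Tarun is living and takes 1/30.
Usha is living and takes 1/30.
Neelam is living and takes 1/30.
Kavita is living and takes 1/10.

Aarav 1/5; Falguni 1/5; Girish 1/10; Hemant 1/5; Kavita 1/10; Neelam 1/30; Sarita 1/10; Tarun 1/30; Usha 1/30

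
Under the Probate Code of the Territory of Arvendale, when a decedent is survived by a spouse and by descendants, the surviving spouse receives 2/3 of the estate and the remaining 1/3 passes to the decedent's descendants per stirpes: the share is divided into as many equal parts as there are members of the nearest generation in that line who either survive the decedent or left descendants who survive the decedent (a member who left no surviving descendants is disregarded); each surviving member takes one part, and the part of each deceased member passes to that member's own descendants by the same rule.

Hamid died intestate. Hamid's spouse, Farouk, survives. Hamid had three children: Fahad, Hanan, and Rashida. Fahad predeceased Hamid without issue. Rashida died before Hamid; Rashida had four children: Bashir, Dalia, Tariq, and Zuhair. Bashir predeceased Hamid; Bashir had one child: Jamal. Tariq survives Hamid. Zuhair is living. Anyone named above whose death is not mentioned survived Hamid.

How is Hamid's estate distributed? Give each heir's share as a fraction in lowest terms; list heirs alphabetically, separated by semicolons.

Dalia 1/24; Farouk 2/3; Hanan 1/6; Jamal 1/24; Tariq 1/24; Zuhair 1/24

Farouk, as surviving spouse, takes 2/3.
The remaining 1/3 passes to Hamid's descendants per stirpes.
Fahad left no surviving issue, so that branch lapses and is disregarded.
The 1/3 is divided into 2 equal shares of 1/6 among Hanan, Rashida.
Hanan is living and takes 1/6.
Rashida predeceased; the 1/6 allotted to Rashida's branch passes to Rashida's issue by representation.
The 1/6 is divided into 4 equal shares of 1/24 among Bashir, Dalia, Tariq, Zuhair.
Bashir predeceased; the 1/24 allotted to Bashir's branch passes to Bashir's issue by representation.
Jamal is the sole taker at this level and receives the full 1/24.
Dalia is living and takes 1/24.
Tariq is living and takes 1/24.
Zuhair is living and takes 1/24.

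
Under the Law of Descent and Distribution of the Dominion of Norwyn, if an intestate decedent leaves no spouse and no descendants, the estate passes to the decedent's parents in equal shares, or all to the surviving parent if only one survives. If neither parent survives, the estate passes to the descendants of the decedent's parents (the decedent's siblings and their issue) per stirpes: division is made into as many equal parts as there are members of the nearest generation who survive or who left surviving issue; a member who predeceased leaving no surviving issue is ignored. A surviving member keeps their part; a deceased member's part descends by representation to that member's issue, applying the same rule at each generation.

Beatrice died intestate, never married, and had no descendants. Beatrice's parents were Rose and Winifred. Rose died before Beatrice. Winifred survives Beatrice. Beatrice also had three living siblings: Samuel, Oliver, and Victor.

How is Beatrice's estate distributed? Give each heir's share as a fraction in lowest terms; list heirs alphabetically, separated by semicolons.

Winifred 1

Only one parent, Winifred, survives, so Winifred takes the entire estate. The siblings take nothing because a surviving parent has priority.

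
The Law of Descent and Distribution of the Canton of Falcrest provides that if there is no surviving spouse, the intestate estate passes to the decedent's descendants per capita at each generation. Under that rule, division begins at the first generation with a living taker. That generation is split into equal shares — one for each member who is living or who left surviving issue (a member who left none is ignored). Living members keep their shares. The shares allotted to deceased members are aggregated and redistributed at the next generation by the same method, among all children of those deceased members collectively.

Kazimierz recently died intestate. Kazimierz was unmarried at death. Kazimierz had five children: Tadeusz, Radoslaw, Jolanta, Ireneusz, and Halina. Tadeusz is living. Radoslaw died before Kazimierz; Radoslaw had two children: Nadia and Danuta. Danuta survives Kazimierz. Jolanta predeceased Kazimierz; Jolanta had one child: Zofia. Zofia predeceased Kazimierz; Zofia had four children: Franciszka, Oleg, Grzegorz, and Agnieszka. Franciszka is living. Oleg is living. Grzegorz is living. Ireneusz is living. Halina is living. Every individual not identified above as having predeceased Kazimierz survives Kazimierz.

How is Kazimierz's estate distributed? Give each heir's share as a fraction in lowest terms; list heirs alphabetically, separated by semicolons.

Agnieszka 1/30; Danuta 2/15; Franciszka 1/30; Grzegorz 1/30; Halina 1/5; Ireneusz 1/5; Nadia 2/15; Oleg 1/30; Tadeusz 1/5

There is no surviving spouse, so the entire estate passes to Kazimierz's descendants per capita at each generation.
At generation 1 (Tadeusz, Radoslaw, Jolanta, Ireneusz, Halina) there are 5 shares of (1)/5 = 1/5 each.
Living: Tadeusz, Ireneusz, and Halina — each takes 1/5.
Deceased: Radoslaw and Jolanta. Their combined 2/5 is pooled and carried to generation 2.
At generation 2 (Nadia, Danuta, Zofia) there are 3 shares of (2/5)/3 = 2/15 each.
Living: Nadia and Danuta — each takes 2/15.
Deceased: Zofia. That 2/15 share is carried to generation 3.
At generation 3 (Franciszka, Oleg, Grzegorz, Agnieszka) there are 4 shares of (2/15)/4 = 1/30 each.
Living: Franciszka, Oleg, Grzegorz, and Agnieszka — each takes 1/30.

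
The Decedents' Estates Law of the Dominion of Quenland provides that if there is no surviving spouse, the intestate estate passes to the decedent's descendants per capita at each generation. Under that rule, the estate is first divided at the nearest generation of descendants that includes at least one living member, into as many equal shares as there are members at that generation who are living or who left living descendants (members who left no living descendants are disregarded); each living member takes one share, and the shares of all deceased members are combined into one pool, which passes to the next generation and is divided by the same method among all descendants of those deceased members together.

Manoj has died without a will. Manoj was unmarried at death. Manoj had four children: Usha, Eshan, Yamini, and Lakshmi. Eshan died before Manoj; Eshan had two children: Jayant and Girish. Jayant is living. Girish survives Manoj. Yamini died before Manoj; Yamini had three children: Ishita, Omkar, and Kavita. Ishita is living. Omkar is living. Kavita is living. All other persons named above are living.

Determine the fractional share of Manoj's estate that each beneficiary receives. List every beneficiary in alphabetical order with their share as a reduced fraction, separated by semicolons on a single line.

There is no surviving spouse, so the entire estate passes to Manoj's descendants per capita at each generation.
At generation 1 (Usha, Eshan, Yamini, Lakshmi) there are 4 shares of (1)/4 = 1/4 each.
Living: Usha and Lakshmi — each takes 1/4.
Deceased: Eshan and Yamini. Their combined 1/2 is pooled and carried to generation 2.
At generation 2 (Jayant, Girish, Ishita, Omkar, Kavita) there are 5 shares of (1/2)/5 = 1/10 each.
Living: Jayant, Girish, Ishita, Omkar, and Kavita — each takes 1/10.

Girish 1/10; Ishita 1/10; Jayant 1/10; Kavita 1/10; Lakshmi 1/4; Omkar 1/10; Usha 1/4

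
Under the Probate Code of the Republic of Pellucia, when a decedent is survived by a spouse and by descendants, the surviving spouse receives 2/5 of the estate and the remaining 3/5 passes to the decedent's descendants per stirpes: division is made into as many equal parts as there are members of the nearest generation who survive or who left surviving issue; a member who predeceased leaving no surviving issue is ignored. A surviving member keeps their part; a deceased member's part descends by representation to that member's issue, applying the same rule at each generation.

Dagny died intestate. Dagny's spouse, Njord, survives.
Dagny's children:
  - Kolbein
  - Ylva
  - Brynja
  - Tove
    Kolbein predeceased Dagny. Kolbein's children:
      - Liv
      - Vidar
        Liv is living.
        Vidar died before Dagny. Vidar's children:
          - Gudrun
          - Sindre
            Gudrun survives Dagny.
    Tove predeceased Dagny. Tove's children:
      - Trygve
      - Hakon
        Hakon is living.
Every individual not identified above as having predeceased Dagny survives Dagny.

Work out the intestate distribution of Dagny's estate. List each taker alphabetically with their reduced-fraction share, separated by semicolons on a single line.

Brynja 3/20; Gudrun 3/80; Hakon 3/40; Liv 3/40; Njord 2/5; Sindre 3/80; Trygve 3/40; Ylva 3/20

Njord, as surviving spouse, takes 2/5.
The remaining 3/5 passes to Dagny's descendants per stirpes.
The 3/5 is divided into 4 equal shares of 3/20 among Kolbein, Ylva, Brynja, Tove.
Kolbein predeceased; the 3/20 allotted to Kolbein's branch passes to Kolbein's issue by representation.
The 3/20 is divided into 2 equal shares of 3/40 among Liv, Vidar.
Liv is living and takes 3/40.
Vidar predeceased; the 3/40 allotted to Vidar's branch passes to Vidar's issue by representation.
The 3/40 is divided into 2 equal shares of 3/80 among Gudrun, Sindre.
Gudrun is living and takes 3/80.
Sindre is living and takes 3/80.
Ylva is living and takes 3/20.
Brynja is living and takes 3/20.
Tove predeceased; the 3/20 allotted to Tove's branch passes to Tove's issue by representation.
The 3/20 is divided into 2 equal shares of 3/40 among Trygve, Hakon.
Trygve is living and takes 3/40.
Hakon is living and takes 3/40.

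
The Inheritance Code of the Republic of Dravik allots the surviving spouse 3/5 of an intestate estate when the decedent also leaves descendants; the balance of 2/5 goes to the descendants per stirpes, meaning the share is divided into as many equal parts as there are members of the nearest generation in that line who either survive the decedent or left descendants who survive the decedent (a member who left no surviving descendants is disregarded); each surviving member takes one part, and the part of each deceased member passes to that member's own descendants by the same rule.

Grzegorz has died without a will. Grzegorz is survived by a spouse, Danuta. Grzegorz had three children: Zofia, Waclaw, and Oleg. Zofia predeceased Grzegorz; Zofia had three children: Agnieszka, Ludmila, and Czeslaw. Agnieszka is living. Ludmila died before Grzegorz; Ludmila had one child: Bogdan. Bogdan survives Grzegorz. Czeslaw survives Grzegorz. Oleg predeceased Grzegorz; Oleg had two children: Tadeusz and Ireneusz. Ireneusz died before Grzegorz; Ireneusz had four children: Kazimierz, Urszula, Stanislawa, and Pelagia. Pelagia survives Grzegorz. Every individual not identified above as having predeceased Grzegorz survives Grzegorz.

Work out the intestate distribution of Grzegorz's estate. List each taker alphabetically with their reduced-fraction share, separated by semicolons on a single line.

Agnieszka 2/45; Bogdan 2/45; Czeslaw 2/45; Danuta 3/5; Kazimierz 1/60; Pelagia 1/60; Stanislawa 1/60; Tadeusz 1/15; Urszula 1/60; Waclaw 2/15

Danuta, as surviving spouse, takes 3/5.
The remaining 2/5 passes to Grzegorz's descendants per stirpes.
The 2/5 is divided into 3 equal shares of 2/15 among Zofia, Waclaw, Oleg.
Zofia predeceased; the 2/15 allotted to Zofia's branch passes to Zofia's issue by representation.
The 2/15 is divided into 3 equal shares of 2/45 among Agnieszka, Ludmila, Czeslaw.
Agnieszka is living and takes 2/45.
Ludmila predeceased; the 2/45 allotted to Ludmila's branch passes to Ludmila's issue by representation.
Bogdan is the sole taker at this level and receives the full 2/45.
Czeslaw is living and takes 2/45.
Waclaw is living and takes 2/15.
Oleg predeceased; the 2/15 allotted to Oleg's branch passes to Oleg's issue by representation.
The 2/15 is divided into 2 equal shares of 1/15 among Tadeusz, Ireneusz.
Tadeusz is living and takes 1/15.
Ireneusz predeceased; the 1/15 allotted to Ireneusz's branch passes to Ireneusz's issue by representation.
The 1/15 is divided into 4 equal shares of 1/60 among Kazimierz, Urszula, Stanislawa, Pelagia.
Kazimierz is living and takes 1/60.
Urszula is living and takes 1/60.
Stanislawa is living and takes 1/60.
Pelagia is living and takes 1/60.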